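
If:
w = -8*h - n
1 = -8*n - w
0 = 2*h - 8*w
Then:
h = 4/263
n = -33/263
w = 1/263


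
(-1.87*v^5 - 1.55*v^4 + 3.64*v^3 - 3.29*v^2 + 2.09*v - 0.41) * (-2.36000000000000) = 4.4132*v^5 + 3.658*v^4 - 8.5904*v^3 + 7.7644*v^2 - 4.9324*v + 0.9676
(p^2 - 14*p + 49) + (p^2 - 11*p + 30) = 2*p^2 - 25*p + 79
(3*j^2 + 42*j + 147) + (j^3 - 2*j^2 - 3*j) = j^3 + j^2 + 39*j + 147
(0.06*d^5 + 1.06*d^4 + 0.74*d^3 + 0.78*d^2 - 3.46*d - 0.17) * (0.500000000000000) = 0.03*d^5 + 0.53*d^4 + 0.37*d^3 + 0.39*d^2 - 1.73*d - 0.085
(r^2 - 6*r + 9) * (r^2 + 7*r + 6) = r^4 + r^3 - 27*r^2 + 27*r + 54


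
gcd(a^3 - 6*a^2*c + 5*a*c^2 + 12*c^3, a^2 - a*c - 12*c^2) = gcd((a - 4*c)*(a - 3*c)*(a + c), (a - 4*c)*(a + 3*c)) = a - 4*c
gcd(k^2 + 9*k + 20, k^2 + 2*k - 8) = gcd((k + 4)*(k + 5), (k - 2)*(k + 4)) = k + 4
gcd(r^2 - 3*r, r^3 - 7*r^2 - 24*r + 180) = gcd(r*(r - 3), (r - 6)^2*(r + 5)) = 1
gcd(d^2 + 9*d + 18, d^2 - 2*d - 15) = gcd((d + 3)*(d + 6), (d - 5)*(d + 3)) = d + 3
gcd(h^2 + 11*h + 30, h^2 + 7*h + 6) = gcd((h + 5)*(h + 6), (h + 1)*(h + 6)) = h + 6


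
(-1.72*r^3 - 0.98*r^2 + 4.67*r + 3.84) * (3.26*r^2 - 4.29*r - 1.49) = -5.6072*r^5 + 4.184*r^4 + 21.9912*r^3 - 6.0557*r^2 - 23.4319*r - 5.7216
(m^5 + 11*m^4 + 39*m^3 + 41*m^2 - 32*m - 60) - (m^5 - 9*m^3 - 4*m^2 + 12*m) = 11*m^4 + 48*m^3 + 45*m^2 - 44*m - 60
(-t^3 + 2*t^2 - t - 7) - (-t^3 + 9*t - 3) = 2*t^2 - 10*t - 4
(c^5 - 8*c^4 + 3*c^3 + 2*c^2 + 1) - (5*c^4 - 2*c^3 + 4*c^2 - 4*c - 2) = c^5 - 13*c^4 + 5*c^3 - 2*c^2 + 4*c + 3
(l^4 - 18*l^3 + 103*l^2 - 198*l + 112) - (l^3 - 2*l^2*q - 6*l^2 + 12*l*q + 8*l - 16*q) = l^4 - 19*l^3 + 2*l^2*q + 109*l^2 - 12*l*q - 206*l + 16*q + 112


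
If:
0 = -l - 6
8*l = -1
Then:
No Solution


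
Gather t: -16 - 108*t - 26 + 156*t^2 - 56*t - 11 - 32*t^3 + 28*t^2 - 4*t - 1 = -32*t^3 + 184*t^2 - 168*t - 54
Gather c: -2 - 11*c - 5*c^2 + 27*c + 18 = -5*c^2 + 16*c + 16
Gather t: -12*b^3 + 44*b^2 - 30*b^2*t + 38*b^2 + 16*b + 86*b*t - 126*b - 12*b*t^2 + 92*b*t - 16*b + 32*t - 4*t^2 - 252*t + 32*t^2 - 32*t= -12*b^3 + 82*b^2 - 126*b + t^2*(28 - 12*b) + t*(-30*b^2 + 178*b - 252)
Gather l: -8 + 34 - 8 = 18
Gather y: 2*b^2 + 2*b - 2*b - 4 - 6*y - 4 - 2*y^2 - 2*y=2*b^2 - 2*y^2 - 8*y - 8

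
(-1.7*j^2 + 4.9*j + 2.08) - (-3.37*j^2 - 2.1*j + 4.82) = 1.67*j^2 + 7.0*j - 2.74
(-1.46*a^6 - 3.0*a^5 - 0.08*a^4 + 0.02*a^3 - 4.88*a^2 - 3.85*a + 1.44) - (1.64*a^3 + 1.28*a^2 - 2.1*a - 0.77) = -1.46*a^6 - 3.0*a^5 - 0.08*a^4 - 1.62*a^3 - 6.16*a^2 - 1.75*a + 2.21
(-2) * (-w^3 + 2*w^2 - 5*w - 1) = 2*w^3 - 4*w^2 + 10*w + 2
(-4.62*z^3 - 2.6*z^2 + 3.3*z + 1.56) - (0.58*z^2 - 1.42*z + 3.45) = -4.62*z^3 - 3.18*z^2 + 4.72*z - 1.89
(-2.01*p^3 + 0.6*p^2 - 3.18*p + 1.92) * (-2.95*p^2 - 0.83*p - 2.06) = 5.9295*p^5 - 0.1017*p^4 + 13.0236*p^3 - 4.2606*p^2 + 4.9572*p - 3.9552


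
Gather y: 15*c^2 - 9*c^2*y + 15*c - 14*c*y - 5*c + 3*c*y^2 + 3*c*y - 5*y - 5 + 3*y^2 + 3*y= 15*c^2 + 10*c + y^2*(3*c + 3) + y*(-9*c^2 - 11*c - 2) - 5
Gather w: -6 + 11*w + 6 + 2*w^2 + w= 2*w^2 + 12*w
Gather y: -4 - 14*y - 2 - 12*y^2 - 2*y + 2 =-12*y^2 - 16*y - 4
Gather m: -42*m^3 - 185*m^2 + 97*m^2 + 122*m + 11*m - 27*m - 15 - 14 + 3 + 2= -42*m^3 - 88*m^2 + 106*m - 24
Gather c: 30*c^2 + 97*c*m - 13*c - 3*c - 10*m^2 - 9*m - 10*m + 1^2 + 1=30*c^2 + c*(97*m - 16) - 10*m^2 - 19*m + 2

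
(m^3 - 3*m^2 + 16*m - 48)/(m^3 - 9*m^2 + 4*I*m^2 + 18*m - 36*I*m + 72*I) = (m - 4*I)/(m - 6)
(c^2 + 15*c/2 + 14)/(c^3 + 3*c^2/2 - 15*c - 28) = (c + 4)/(c^2 - 2*c - 8)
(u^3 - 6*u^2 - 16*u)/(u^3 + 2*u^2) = (u - 8)/u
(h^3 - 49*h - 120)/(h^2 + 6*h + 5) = (h^2 - 5*h - 24)/(h + 1)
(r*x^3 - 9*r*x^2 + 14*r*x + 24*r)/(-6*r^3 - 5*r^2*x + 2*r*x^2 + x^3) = r*(-x^3 + 9*x^2 - 14*x - 24)/(6*r^3 + 5*r^2*x - 2*r*x^2 - x^3)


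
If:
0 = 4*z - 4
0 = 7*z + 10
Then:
No Solution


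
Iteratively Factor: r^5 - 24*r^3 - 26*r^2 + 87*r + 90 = (r - 2)*(r^4 + 2*r^3 - 20*r^2 - 66*r - 45) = (r - 2)*(r + 1)*(r^3 + r^2 - 21*r - 45) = (r - 2)*(r + 1)*(r + 3)*(r^2 - 2*r - 15) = (r - 5)*(r - 2)*(r + 1)*(r + 3)*(r + 3)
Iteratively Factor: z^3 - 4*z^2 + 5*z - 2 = (z - 1)*(z^2 - 3*z + 2) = (z - 1)^2*(z - 2)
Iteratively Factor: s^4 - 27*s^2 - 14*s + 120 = (s - 5)*(s^3 + 5*s^2 - 2*s - 24) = (s - 5)*(s + 3)*(s^2 + 2*s - 8) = (s - 5)*(s + 3)*(s + 4)*(s - 2)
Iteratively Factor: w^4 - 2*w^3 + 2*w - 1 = (w - 1)*(w^3 - w^2 - w + 1) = (w - 1)^2*(w^2 - 1) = (w - 1)^2*(w + 1)*(w - 1)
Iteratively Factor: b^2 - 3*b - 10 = (b + 2)*(b - 5)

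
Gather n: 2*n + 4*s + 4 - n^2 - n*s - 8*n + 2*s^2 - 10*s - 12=-n^2 + n*(-s - 6) + 2*s^2 - 6*s - 8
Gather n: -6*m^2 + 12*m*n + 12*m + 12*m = -6*m^2 + 12*m*n + 24*m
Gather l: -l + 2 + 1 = 3 - l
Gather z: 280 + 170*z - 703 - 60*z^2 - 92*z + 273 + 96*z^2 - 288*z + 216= 36*z^2 - 210*z + 66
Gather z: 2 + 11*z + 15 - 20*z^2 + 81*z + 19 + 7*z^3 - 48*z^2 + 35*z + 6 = 7*z^3 - 68*z^2 + 127*z + 42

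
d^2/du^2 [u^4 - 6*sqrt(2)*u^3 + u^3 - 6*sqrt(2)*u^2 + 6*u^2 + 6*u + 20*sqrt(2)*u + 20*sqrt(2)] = 12*u^2 - 36*sqrt(2)*u + 6*u - 12*sqrt(2) + 12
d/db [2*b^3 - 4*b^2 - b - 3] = 6*b^2 - 8*b - 1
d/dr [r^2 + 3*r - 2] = 2*r + 3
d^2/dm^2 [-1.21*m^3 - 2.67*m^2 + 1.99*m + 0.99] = -7.26*m - 5.34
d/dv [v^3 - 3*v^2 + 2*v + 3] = 3*v^2 - 6*v + 2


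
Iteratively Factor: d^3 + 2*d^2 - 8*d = (d + 4)*(d^2 - 2*d) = (d - 2)*(d + 4)*(d)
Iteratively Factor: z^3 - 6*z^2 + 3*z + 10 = (z + 1)*(z^2 - 7*z + 10) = (z - 2)*(z + 1)*(z - 5)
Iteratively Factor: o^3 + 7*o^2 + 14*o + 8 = (o + 2)*(o^2 + 5*o + 4) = (o + 1)*(o + 2)*(o + 4)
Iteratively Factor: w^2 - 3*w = (w - 3)*(w)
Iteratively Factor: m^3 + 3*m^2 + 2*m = (m + 1)*(m^2 + 2*m) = (m + 1)*(m + 2)*(m)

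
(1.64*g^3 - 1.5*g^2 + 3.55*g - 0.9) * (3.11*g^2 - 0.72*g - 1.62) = 5.1004*g^5 - 5.8458*g^4 + 9.4637*g^3 - 2.925*g^2 - 5.103*g + 1.458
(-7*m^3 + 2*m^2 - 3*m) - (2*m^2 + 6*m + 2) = -7*m^3 - 9*m - 2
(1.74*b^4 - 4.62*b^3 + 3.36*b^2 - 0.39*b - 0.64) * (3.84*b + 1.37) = 6.6816*b^5 - 15.357*b^4 + 6.573*b^3 + 3.1056*b^2 - 2.9919*b - 0.8768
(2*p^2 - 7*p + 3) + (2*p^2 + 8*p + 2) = 4*p^2 + p + 5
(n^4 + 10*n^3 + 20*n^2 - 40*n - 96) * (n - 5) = n^5 + 5*n^4 - 30*n^3 - 140*n^2 + 104*n + 480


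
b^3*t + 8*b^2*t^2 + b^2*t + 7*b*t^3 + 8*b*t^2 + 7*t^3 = (b + t)*(b + 7*t)*(b*t + t)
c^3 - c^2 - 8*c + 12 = (c - 2)^2*(c + 3)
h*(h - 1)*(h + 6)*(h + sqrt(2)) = h^4 + sqrt(2)*h^3 + 5*h^3 - 6*h^2 + 5*sqrt(2)*h^2 - 6*sqrt(2)*h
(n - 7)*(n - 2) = n^2 - 9*n + 14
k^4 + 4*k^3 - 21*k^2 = k^2*(k - 3)*(k + 7)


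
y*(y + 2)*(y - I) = y^3 + 2*y^2 - I*y^2 - 2*I*y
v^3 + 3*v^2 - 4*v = v*(v - 1)*(v + 4)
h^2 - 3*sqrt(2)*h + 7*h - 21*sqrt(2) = (h + 7)*(h - 3*sqrt(2))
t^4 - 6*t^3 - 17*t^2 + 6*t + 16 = (t - 8)*(t - 1)*(t + 1)*(t + 2)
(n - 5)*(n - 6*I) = n^2 - 5*n - 6*I*n + 30*I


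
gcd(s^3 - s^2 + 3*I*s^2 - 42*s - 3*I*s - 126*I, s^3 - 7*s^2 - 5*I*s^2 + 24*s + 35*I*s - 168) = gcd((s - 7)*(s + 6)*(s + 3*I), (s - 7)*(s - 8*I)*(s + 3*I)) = s^2 + s*(-7 + 3*I) - 21*I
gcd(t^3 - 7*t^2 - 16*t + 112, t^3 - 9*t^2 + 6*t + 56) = t^2 - 11*t + 28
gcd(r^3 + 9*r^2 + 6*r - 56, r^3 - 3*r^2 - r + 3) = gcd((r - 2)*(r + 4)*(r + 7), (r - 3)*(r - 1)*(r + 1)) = 1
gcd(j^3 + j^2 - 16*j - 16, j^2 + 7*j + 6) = j + 1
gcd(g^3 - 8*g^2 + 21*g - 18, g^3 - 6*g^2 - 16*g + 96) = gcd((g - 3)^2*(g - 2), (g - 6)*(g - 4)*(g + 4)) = 1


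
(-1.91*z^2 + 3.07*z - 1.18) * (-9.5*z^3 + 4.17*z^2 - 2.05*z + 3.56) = 18.145*z^5 - 37.1297*z^4 + 27.9274*z^3 - 18.0137*z^2 + 13.3482*z - 4.2008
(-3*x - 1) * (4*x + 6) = -12*x^2 - 22*x - 6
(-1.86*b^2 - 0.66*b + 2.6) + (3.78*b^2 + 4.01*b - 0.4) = 1.92*b^2 + 3.35*b + 2.2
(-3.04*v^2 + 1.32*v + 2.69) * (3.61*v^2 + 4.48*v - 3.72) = -10.9744*v^4 - 8.854*v^3 + 26.9333*v^2 + 7.1408*v - 10.0068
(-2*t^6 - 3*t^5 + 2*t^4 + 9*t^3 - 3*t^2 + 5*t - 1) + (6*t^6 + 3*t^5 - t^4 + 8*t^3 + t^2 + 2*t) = 4*t^6 + t^4 + 17*t^3 - 2*t^2 + 7*t - 1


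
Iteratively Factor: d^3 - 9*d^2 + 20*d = (d)*(d^2 - 9*d + 20) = d*(d - 5)*(d - 4)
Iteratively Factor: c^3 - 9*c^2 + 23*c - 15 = (c - 3)*(c^2 - 6*c + 5) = (c - 5)*(c - 3)*(c - 1)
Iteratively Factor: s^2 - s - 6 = (s + 2)*(s - 3)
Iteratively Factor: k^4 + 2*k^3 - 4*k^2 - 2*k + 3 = (k - 1)*(k^3 + 3*k^2 - k - 3) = (k - 1)^2*(k^2 + 4*k + 3) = (k - 1)^2*(k + 3)*(k + 1)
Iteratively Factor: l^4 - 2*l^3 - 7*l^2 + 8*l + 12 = (l - 3)*(l^3 + l^2 - 4*l - 4) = (l - 3)*(l + 2)*(l^2 - l - 2) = (l - 3)*(l - 2)*(l + 2)*(l + 1)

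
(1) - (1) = 0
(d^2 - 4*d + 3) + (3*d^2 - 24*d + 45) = 4*d^2 - 28*d + 48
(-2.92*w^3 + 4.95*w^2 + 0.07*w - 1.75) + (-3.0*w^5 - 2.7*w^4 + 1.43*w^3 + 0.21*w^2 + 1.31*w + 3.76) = -3.0*w^5 - 2.7*w^4 - 1.49*w^3 + 5.16*w^2 + 1.38*w + 2.01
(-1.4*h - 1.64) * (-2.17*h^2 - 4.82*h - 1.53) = 3.038*h^3 + 10.3068*h^2 + 10.0468*h + 2.5092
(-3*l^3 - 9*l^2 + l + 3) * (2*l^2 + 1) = -6*l^5 - 18*l^4 - l^3 - 3*l^2 + l + 3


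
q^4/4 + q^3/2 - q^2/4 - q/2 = q*(q/2 + 1/2)*(q/2 + 1)*(q - 1)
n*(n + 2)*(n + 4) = n^3 + 6*n^2 + 8*n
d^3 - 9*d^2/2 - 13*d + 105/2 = (d - 5)*(d - 3)*(d + 7/2)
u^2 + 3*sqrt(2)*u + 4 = (u + sqrt(2))*(u + 2*sqrt(2))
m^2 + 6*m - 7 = (m - 1)*(m + 7)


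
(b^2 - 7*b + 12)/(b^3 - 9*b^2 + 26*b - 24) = 1/(b - 2)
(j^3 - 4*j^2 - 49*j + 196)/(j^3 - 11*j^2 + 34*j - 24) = (j^2 - 49)/(j^2 - 7*j + 6)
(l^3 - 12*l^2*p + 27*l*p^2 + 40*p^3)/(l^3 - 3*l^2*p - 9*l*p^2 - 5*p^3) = (l - 8*p)/(l + p)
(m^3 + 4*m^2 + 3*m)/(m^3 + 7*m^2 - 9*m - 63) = m*(m + 1)/(m^2 + 4*m - 21)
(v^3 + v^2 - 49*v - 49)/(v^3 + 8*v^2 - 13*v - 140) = (v^2 - 6*v - 7)/(v^2 + v - 20)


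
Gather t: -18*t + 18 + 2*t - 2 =16 - 16*t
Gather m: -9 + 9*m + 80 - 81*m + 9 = 80 - 72*m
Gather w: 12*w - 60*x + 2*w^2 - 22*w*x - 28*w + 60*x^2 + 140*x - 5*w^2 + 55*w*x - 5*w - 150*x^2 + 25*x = -3*w^2 + w*(33*x - 21) - 90*x^2 + 105*x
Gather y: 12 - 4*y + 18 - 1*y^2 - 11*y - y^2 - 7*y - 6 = -2*y^2 - 22*y + 24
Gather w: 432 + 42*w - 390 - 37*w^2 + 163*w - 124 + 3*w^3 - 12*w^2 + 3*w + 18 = 3*w^3 - 49*w^2 + 208*w - 64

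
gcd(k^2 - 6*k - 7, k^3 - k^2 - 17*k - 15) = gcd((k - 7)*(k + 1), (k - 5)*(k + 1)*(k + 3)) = k + 1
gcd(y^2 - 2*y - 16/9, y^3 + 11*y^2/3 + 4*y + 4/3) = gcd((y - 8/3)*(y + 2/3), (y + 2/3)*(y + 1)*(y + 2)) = y + 2/3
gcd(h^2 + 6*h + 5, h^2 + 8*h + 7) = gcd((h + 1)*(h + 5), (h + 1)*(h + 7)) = h + 1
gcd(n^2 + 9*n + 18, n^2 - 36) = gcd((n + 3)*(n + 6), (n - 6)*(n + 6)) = n + 6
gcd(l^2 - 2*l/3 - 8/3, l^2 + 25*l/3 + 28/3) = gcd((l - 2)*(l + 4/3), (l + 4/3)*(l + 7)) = l + 4/3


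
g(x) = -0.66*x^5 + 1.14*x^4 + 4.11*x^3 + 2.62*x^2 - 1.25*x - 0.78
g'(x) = -3.3*x^4 + 4.56*x^3 + 12.33*x^2 + 5.24*x - 1.25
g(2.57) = 58.81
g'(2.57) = 27.10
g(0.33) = -0.75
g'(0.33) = 1.95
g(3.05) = 60.85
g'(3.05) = -26.76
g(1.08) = 6.68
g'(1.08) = 20.05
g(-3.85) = 617.06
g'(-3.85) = -823.92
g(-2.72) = 99.96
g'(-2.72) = -196.67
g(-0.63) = 0.26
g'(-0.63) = -1.32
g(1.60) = 21.31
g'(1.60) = 35.75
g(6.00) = -2680.92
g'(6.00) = -2817.77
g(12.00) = -133126.50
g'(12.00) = -58711.97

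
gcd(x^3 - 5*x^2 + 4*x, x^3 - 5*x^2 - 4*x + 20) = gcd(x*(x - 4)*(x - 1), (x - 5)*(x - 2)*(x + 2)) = 1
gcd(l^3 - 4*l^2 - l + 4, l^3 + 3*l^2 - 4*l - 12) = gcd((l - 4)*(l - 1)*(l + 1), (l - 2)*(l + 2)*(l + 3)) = 1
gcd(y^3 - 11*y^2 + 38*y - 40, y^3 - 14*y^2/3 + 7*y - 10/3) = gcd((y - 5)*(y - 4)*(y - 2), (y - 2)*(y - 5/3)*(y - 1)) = y - 2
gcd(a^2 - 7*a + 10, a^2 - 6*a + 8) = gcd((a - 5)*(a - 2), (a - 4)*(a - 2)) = a - 2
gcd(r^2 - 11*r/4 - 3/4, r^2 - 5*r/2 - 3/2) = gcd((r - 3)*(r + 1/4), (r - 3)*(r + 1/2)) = r - 3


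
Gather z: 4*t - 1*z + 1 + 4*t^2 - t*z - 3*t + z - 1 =4*t^2 - t*z + t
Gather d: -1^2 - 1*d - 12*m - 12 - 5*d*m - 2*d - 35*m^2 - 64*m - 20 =d*(-5*m - 3) - 35*m^2 - 76*m - 33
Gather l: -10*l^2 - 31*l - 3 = -10*l^2 - 31*l - 3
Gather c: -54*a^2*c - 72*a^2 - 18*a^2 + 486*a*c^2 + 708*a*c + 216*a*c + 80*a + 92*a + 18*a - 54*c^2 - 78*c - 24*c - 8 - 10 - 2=-90*a^2 + 190*a + c^2*(486*a - 54) + c*(-54*a^2 + 924*a - 102) - 20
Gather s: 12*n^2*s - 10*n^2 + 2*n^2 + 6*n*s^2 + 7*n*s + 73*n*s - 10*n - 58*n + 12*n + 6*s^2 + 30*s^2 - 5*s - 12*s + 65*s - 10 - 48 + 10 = -8*n^2 - 56*n + s^2*(6*n + 36) + s*(12*n^2 + 80*n + 48) - 48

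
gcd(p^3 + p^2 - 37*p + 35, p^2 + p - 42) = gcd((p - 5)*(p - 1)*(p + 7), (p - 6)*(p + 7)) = p + 7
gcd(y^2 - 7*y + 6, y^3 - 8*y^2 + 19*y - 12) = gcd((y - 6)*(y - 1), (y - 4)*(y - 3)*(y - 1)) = y - 1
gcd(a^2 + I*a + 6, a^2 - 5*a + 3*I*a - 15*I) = a + 3*I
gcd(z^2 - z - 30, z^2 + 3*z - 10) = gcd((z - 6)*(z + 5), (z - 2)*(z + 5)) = z + 5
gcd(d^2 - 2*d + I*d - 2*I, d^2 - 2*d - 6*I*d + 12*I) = d - 2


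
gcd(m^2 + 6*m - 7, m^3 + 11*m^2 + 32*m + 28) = m + 7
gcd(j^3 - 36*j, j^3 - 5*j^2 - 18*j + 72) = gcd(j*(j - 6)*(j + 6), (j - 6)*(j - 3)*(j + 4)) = j - 6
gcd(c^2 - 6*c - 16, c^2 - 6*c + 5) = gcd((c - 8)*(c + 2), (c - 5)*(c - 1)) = 1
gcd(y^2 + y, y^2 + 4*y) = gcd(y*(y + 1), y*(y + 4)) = y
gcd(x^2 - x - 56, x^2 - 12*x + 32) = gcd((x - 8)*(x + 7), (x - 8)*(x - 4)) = x - 8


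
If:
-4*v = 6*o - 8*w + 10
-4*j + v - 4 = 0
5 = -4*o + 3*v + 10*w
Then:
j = -7*w/34 - 73/68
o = 32*w/17 - 25/17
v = -14*w/17 - 5/17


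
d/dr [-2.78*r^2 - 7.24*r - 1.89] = -5.56*r - 7.24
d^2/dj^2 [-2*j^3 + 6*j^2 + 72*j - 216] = 12 - 12*j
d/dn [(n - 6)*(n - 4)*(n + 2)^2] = 4*n^3 - 18*n^2 - 24*n + 56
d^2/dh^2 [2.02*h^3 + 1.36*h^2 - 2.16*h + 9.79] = 12.12*h + 2.72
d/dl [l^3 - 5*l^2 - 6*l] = 3*l^2 - 10*l - 6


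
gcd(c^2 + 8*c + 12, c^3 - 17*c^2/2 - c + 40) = c + 2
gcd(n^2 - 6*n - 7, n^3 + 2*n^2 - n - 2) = n + 1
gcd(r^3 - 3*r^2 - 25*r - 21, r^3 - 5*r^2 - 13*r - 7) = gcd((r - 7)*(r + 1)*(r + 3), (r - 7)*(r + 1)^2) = r^2 - 6*r - 7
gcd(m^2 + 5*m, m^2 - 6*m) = m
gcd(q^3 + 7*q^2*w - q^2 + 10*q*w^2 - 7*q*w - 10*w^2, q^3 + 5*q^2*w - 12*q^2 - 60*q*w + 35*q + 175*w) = q + 5*w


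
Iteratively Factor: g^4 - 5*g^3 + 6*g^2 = (g - 3)*(g^3 - 2*g^2) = g*(g - 3)*(g^2 - 2*g) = g*(g - 3)*(g - 2)*(g)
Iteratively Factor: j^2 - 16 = (j + 4)*(j - 4)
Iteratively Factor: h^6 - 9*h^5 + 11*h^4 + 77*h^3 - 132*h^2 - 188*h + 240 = (h - 4)*(h^5 - 5*h^4 - 9*h^3 + 41*h^2 + 32*h - 60) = (h - 4)*(h - 3)*(h^4 - 2*h^3 - 15*h^2 - 4*h + 20) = (h - 4)*(h - 3)*(h - 1)*(h^3 - h^2 - 16*h - 20) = (h - 5)*(h - 4)*(h - 3)*(h - 1)*(h^2 + 4*h + 4) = (h - 5)*(h - 4)*(h - 3)*(h - 1)*(h + 2)*(h + 2)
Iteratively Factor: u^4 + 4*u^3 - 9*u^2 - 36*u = (u + 3)*(u^3 + u^2 - 12*u) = (u - 3)*(u + 3)*(u^2 + 4*u) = (u - 3)*(u + 3)*(u + 4)*(u)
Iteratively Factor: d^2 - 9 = (d - 3)*(d + 3)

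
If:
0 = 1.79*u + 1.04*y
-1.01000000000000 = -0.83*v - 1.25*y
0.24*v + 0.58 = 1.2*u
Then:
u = 1.51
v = 5.13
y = -2.60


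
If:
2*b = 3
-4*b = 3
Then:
No Solution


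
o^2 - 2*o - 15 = (o - 5)*(o + 3)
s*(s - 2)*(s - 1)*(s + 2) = s^4 - s^3 - 4*s^2 + 4*s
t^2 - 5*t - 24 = (t - 8)*(t + 3)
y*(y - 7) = y^2 - 7*y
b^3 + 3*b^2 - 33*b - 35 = (b - 5)*(b + 1)*(b + 7)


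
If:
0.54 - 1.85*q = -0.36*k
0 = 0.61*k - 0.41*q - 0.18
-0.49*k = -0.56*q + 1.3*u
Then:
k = 0.57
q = 0.40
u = -0.04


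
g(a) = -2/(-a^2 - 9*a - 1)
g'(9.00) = 0.00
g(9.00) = 0.01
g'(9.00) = 0.00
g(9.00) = 0.01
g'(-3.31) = -0.01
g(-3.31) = -0.11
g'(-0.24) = -14.02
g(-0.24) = -1.81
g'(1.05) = -0.17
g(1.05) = 0.17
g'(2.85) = -0.02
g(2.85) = 0.06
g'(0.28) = -1.48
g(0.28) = 0.56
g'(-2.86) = -0.02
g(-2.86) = -0.12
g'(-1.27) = -0.17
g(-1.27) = -0.23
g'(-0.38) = -3.18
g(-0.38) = -0.88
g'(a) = -2*(2*a + 9)/(-a^2 - 9*a - 1)^2 = 2*(-2*a - 9)/(a^2 + 9*a + 1)^2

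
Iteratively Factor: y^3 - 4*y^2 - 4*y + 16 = (y - 4)*(y^2 - 4) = (y - 4)*(y - 2)*(y + 2)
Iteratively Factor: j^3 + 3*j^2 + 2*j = (j + 1)*(j^2 + 2*j) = (j + 1)*(j + 2)*(j)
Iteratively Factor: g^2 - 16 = (g + 4)*(g - 4)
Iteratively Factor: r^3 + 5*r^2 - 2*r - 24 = (r + 3)*(r^2 + 2*r - 8) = (r + 3)*(r + 4)*(r - 2)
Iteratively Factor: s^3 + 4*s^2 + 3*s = (s + 1)*(s^2 + 3*s) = s*(s + 1)*(s + 3)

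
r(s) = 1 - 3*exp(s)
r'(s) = -3*exp(s)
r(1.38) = -10.92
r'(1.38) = -11.92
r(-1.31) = 0.19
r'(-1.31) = -0.81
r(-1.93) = 0.56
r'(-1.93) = -0.44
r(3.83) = -137.19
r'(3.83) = -138.19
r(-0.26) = -1.31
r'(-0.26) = -2.31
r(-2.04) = 0.61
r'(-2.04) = -0.39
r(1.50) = -12.45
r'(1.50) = -13.45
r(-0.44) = -0.93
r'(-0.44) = -1.93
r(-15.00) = 1.00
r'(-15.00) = 0.00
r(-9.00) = 1.00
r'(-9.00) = 0.00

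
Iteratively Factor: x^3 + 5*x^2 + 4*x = (x)*(x^2 + 5*x + 4) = x*(x + 4)*(x + 1)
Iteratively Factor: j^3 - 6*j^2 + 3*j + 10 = (j - 2)*(j^2 - 4*j - 5) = (j - 5)*(j - 2)*(j + 1)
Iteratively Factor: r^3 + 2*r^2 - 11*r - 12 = (r + 4)*(r^2 - 2*r - 3) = (r - 3)*(r + 4)*(r + 1)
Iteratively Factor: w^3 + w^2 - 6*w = (w)*(w^2 + w - 6) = w*(w + 3)*(w - 2)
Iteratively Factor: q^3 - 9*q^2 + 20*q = (q - 4)*(q^2 - 5*q) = (q - 5)*(q - 4)*(q)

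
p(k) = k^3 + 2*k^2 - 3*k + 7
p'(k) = 3*k^2 + 4*k - 3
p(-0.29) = 8.01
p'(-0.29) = -3.91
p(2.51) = 27.88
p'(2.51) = 25.94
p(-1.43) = 12.46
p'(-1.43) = -2.59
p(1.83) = 14.34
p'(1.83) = 14.37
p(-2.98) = 7.24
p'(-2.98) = 11.72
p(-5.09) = -57.79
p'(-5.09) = 54.36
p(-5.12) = -59.43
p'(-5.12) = 55.16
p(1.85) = 14.63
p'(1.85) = 14.67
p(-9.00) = -533.00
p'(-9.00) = 204.00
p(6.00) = 277.00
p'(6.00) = 129.00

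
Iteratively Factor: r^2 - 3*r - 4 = (r + 1)*(r - 4)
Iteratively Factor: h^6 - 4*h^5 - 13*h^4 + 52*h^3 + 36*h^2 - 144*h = (h)*(h^5 - 4*h^4 - 13*h^3 + 52*h^2 + 36*h - 144) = h*(h - 3)*(h^4 - h^3 - 16*h^2 + 4*h + 48) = h*(h - 3)*(h + 2)*(h^3 - 3*h^2 - 10*h + 24) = h*(h - 3)*(h - 2)*(h + 2)*(h^2 - h - 12) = h*(h - 4)*(h - 3)*(h - 2)*(h + 2)*(h + 3)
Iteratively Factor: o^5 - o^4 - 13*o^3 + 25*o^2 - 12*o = (o)*(o^4 - o^3 - 13*o^2 + 25*o - 12) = o*(o - 1)*(o^3 - 13*o + 12) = o*(o - 1)^2*(o^2 + o - 12) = o*(o - 1)^2*(o + 4)*(o - 3)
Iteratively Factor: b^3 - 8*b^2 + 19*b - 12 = (b - 1)*(b^2 - 7*b + 12) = (b - 3)*(b - 1)*(b - 4)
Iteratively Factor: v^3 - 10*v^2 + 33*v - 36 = (v - 3)*(v^2 - 7*v + 12) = (v - 4)*(v - 3)*(v - 3)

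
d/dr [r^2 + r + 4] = 2*r + 1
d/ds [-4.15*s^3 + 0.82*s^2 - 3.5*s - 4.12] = -12.45*s^2 + 1.64*s - 3.5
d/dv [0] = 0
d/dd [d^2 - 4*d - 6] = 2*d - 4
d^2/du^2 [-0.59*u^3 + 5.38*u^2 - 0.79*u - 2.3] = 10.76 - 3.54*u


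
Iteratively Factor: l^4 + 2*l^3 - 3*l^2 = (l)*(l^3 + 2*l^2 - 3*l) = l*(l + 3)*(l^2 - l) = l^2*(l + 3)*(l - 1)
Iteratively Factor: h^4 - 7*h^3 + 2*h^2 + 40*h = (h - 4)*(h^3 - 3*h^2 - 10*h) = (h - 5)*(h - 4)*(h^2 + 2*h) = h*(h - 5)*(h - 4)*(h + 2)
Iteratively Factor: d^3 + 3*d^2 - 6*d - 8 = (d + 1)*(d^2 + 2*d - 8) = (d - 2)*(d + 1)*(d + 4)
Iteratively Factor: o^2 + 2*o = (o + 2)*(o)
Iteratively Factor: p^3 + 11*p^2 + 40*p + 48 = (p + 4)*(p^2 + 7*p + 12) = (p + 3)*(p + 4)*(p + 4)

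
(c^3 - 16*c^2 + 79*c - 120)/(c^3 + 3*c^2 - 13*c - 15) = (c^2 - 13*c + 40)/(c^2 + 6*c + 5)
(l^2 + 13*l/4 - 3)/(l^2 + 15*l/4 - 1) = (4*l - 3)/(4*l - 1)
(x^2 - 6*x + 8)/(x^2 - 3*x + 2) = (x - 4)/(x - 1)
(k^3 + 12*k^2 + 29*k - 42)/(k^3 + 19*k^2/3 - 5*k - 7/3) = 3*(k + 6)/(3*k + 1)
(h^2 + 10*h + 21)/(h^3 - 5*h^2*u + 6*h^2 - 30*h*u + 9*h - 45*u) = (-h - 7)/(-h^2 + 5*h*u - 3*h + 15*u)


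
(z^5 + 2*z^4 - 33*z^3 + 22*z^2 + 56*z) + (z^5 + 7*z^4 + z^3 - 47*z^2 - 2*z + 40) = 2*z^5 + 9*z^4 - 32*z^3 - 25*z^2 + 54*z + 40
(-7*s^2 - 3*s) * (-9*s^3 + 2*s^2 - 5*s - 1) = 63*s^5 + 13*s^4 + 29*s^3 + 22*s^2 + 3*s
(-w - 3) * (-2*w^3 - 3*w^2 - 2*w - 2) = 2*w^4 + 9*w^3 + 11*w^2 + 8*w + 6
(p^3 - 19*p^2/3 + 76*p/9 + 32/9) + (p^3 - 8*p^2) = 2*p^3 - 43*p^2/3 + 76*p/9 + 32/9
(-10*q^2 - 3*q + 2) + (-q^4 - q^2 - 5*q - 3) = -q^4 - 11*q^2 - 8*q - 1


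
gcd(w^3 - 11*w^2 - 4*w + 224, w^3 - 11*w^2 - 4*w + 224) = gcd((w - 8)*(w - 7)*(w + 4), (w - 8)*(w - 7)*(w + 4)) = w^3 - 11*w^2 - 4*w + 224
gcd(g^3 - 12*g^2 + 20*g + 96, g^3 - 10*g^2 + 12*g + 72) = g^2 - 4*g - 12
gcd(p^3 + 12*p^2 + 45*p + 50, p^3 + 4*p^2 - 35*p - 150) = p^2 + 10*p + 25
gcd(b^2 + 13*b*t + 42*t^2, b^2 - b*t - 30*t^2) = 1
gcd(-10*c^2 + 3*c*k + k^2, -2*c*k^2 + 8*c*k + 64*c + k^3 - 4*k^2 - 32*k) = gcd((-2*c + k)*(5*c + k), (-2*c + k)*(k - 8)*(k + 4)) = 2*c - k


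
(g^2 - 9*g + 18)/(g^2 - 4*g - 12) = (g - 3)/(g + 2)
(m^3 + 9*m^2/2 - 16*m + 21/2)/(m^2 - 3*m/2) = m + 6 - 7/m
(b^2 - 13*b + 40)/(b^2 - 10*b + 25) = (b - 8)/(b - 5)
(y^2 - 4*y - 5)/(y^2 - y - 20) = (y + 1)/(y + 4)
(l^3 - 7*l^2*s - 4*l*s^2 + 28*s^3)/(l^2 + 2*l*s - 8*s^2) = (l^2 - 5*l*s - 14*s^2)/(l + 4*s)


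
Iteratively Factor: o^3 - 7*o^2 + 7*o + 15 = (o - 5)*(o^2 - 2*o - 3) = (o - 5)*(o + 1)*(o - 3)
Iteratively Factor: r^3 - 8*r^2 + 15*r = (r - 3)*(r^2 - 5*r) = (r - 5)*(r - 3)*(r)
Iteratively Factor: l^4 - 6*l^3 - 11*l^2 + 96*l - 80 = (l + 4)*(l^3 - 10*l^2 + 29*l - 20) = (l - 1)*(l + 4)*(l^2 - 9*l + 20) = (l - 5)*(l - 1)*(l + 4)*(l - 4)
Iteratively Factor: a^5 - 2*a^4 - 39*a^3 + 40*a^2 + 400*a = (a - 5)*(a^4 + 3*a^3 - 24*a^2 - 80*a) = a*(a - 5)*(a^3 + 3*a^2 - 24*a - 80) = a*(a - 5)*(a + 4)*(a^2 - a - 20) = a*(a - 5)^2*(a + 4)*(a + 4)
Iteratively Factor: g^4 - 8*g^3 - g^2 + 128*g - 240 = (g - 5)*(g^3 - 3*g^2 - 16*g + 48) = (g - 5)*(g - 3)*(g^2 - 16) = (g - 5)*(g - 3)*(g + 4)*(g - 4)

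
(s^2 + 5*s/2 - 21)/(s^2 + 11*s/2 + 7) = (2*s^2 + 5*s - 42)/(2*s^2 + 11*s + 14)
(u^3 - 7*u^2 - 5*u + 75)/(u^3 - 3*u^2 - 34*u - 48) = (u^2 - 10*u + 25)/(u^2 - 6*u - 16)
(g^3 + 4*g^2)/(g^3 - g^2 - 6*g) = g*(g + 4)/(g^2 - g - 6)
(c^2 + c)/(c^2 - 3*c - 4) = c/(c - 4)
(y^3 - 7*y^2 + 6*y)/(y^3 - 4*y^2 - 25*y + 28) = y*(y - 6)/(y^2 - 3*y - 28)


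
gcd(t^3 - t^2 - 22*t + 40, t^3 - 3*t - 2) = t - 2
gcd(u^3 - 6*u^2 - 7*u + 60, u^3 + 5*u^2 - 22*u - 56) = u - 4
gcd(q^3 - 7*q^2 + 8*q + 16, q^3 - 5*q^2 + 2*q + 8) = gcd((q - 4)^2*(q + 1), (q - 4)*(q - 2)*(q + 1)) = q^2 - 3*q - 4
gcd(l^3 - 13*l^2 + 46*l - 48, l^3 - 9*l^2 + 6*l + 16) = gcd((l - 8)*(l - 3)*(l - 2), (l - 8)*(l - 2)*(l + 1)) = l^2 - 10*l + 16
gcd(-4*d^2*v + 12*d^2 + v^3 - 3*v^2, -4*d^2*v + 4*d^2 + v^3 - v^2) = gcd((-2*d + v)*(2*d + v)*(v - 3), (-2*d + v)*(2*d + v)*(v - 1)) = -4*d^2 + v^2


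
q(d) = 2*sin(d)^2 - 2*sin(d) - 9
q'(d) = 4*sin(d)*cos(d) - 2*cos(d)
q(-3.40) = -9.38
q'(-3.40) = 0.95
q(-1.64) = -5.01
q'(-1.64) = 0.41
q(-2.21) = -6.11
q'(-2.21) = 3.11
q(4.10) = -6.02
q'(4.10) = 3.03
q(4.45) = -5.20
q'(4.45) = 1.52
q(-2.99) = -8.65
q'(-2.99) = 2.57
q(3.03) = -9.20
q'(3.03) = 1.54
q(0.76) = -9.43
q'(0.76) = 0.55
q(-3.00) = -8.68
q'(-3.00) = 2.54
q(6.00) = -8.29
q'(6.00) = -2.99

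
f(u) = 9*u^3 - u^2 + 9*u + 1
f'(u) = 27*u^2 - 2*u + 9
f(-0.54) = -5.57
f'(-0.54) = 17.95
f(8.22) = 5006.12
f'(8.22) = 1816.91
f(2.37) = 136.52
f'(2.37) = 155.92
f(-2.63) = -193.31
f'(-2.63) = 201.02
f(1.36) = 34.03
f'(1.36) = 56.22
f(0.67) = 9.29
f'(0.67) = 19.78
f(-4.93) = -1146.08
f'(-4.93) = 675.09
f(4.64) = 920.31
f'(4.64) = 581.02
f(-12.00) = -15803.00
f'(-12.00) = 3921.00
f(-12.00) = -15803.00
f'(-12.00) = 3921.00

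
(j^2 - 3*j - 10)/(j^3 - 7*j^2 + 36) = (j - 5)/(j^2 - 9*j + 18)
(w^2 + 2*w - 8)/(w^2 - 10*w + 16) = (w + 4)/(w - 8)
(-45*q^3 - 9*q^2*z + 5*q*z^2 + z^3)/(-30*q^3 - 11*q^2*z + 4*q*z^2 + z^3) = (3*q + z)/(2*q + z)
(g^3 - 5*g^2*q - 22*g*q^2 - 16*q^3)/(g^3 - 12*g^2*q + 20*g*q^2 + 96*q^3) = (-g - q)/(-g + 6*q)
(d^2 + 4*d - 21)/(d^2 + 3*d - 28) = (d - 3)/(d - 4)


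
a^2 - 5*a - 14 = (a - 7)*(a + 2)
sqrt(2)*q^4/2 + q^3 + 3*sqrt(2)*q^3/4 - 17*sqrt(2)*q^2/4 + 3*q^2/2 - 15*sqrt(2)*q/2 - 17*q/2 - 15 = (q - 3)*(q + 5/2)*(q + sqrt(2))*(sqrt(2)*q/2 + sqrt(2))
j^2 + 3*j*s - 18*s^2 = (j - 3*s)*(j + 6*s)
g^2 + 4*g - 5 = (g - 1)*(g + 5)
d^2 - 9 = (d - 3)*(d + 3)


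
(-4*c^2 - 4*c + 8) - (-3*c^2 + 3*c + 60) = -c^2 - 7*c - 52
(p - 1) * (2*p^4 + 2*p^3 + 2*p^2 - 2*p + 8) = 2*p^5 - 4*p^2 + 10*p - 8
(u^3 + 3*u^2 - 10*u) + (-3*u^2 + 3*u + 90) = u^3 - 7*u + 90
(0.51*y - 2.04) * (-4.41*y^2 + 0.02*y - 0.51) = -2.2491*y^3 + 9.0066*y^2 - 0.3009*y + 1.0404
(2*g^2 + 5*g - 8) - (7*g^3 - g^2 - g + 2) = -7*g^3 + 3*g^2 + 6*g - 10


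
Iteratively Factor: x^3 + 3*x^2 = (x)*(x^2 + 3*x) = x*(x + 3)*(x)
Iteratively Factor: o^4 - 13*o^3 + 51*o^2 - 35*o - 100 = (o + 1)*(o^3 - 14*o^2 + 65*o - 100) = (o - 5)*(o + 1)*(o^2 - 9*o + 20) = (o - 5)*(o - 4)*(o + 1)*(o - 5)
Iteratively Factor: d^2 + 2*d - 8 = (d - 2)*(d + 4)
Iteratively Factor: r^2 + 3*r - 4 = (r - 1)*(r + 4)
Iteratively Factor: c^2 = (c)*(c)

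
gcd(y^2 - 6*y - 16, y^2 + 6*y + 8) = y + 2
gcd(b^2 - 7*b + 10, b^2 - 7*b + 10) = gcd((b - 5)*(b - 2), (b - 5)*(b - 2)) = b^2 - 7*b + 10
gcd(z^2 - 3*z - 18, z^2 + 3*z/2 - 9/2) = z + 3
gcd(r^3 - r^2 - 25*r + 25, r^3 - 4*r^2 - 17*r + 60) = r - 5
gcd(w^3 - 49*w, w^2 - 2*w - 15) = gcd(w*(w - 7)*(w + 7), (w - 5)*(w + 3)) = 1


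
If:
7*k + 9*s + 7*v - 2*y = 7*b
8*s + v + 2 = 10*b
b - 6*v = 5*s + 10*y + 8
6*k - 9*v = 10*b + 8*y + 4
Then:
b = -1492*y/5 - 2341/10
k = -308*y/5 - 242/5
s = -2046*y/5 - 3213/10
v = 1448*y/5 + 1137/5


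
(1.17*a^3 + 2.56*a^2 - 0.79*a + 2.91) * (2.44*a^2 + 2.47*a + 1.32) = 2.8548*a^5 + 9.1363*a^4 + 5.94*a^3 + 8.5283*a^2 + 6.1449*a + 3.8412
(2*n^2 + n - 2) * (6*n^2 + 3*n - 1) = 12*n^4 + 12*n^3 - 11*n^2 - 7*n + 2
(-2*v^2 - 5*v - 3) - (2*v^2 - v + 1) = -4*v^2 - 4*v - 4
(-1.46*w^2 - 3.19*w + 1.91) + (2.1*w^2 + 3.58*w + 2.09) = 0.64*w^2 + 0.39*w + 4.0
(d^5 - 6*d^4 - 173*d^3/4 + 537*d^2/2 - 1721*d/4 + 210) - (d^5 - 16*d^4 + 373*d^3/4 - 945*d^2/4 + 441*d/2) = 10*d^4 - 273*d^3/2 + 2019*d^2/4 - 2603*d/4 + 210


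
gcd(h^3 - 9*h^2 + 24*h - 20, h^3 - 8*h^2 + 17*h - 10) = h^2 - 7*h + 10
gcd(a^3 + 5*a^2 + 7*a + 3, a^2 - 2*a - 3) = a + 1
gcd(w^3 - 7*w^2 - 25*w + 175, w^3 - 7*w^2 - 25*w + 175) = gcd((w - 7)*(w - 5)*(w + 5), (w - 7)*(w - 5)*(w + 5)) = w^3 - 7*w^2 - 25*w + 175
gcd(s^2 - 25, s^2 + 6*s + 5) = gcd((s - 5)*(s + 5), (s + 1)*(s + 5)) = s + 5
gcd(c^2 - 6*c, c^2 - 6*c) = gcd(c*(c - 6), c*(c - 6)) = c^2 - 6*c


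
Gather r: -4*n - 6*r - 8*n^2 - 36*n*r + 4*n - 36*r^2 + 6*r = -8*n^2 - 36*n*r - 36*r^2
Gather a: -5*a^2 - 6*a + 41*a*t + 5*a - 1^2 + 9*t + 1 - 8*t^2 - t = -5*a^2 + a*(41*t - 1) - 8*t^2 + 8*t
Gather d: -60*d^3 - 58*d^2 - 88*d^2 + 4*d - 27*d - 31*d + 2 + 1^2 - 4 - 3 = -60*d^3 - 146*d^2 - 54*d - 4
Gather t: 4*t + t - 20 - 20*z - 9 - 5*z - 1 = 5*t - 25*z - 30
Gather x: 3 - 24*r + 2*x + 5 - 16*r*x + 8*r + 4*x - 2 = -16*r + x*(6 - 16*r) + 6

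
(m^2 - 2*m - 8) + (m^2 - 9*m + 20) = 2*m^2 - 11*m + 12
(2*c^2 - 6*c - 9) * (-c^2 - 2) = -2*c^4 + 6*c^3 + 5*c^2 + 12*c + 18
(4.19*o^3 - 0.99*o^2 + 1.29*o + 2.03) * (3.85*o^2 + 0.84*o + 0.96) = 16.1315*o^5 - 0.2919*o^4 + 8.1573*o^3 + 7.9487*o^2 + 2.9436*o + 1.9488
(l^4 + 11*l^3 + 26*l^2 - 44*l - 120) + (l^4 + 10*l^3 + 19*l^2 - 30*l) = 2*l^4 + 21*l^3 + 45*l^2 - 74*l - 120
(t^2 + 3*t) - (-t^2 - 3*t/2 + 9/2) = 2*t^2 + 9*t/2 - 9/2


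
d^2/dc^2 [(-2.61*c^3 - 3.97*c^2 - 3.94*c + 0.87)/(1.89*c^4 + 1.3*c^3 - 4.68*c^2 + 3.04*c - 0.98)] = (-18.646362*c^9 - 85.0874219999998*c^8 - 365.93046*c^7 + 1.80151599999988*c^6 + 452.863524*c^5 + 36.5368560000002*c^4 - 560.170136*c^3 + 249.964536*c^2 + 25.766928*c - 23.001624)/(6.751269*c^12 + 13.93119*c^11 - 40.569984*c^10 - 34.218008*c^9 + 134.772714*c^8 - 74.951448*c^7 - 114.034344*c^6 + 237.78192*c^5 - 211.937412*c^4 + 115.49596*c^3 - 40.65432*c^2 + 8.758848*c - 0.941192)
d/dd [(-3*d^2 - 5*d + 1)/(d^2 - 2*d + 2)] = (11*d^2 - 14*d - 8)/(d^4 - 4*d^3 + 8*d^2 - 8*d + 4)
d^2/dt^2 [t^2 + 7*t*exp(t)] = 7*t*exp(t) + 14*exp(t) + 2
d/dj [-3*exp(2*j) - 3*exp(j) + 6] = (-6*exp(j) - 3)*exp(j)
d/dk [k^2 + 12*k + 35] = 2*k + 12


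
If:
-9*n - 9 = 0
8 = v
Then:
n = -1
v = 8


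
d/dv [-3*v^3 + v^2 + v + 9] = -9*v^2 + 2*v + 1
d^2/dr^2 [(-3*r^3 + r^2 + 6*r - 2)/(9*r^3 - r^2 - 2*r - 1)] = 2*(54*r^6 + 1296*r^5 - 1242*r^4 + 310*r^3 + 405*r^2 - 93*r - 17)/(729*r^9 - 243*r^8 - 459*r^7 - 136*r^6 + 156*r^5 + 93*r^4 + 7*r^3 - 15*r^2 - 6*r - 1)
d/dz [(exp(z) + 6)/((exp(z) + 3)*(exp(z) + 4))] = (-exp(2*z) - 12*exp(z) - 30)*exp(z)/(exp(4*z) + 14*exp(3*z) + 73*exp(2*z) + 168*exp(z) + 144)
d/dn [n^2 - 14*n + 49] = 2*n - 14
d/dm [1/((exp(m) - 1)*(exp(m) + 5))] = 2*(-exp(m) - 2)*exp(m)/(exp(4*m) + 8*exp(3*m) + 6*exp(2*m) - 40*exp(m) + 25)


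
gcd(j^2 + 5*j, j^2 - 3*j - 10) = 1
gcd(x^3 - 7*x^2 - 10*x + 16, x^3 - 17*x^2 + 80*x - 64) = x^2 - 9*x + 8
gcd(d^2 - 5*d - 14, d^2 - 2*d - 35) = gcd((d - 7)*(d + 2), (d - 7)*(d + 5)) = d - 7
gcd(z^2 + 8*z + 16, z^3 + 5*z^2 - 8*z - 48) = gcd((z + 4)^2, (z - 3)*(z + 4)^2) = z^2 + 8*z + 16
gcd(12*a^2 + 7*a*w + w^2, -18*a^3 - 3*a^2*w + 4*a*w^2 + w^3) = 3*a + w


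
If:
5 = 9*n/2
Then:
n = 10/9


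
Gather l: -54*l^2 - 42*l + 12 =-54*l^2 - 42*l + 12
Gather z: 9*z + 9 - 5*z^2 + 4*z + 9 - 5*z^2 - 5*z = -10*z^2 + 8*z + 18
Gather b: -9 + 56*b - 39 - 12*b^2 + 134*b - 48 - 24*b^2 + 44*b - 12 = -36*b^2 + 234*b - 108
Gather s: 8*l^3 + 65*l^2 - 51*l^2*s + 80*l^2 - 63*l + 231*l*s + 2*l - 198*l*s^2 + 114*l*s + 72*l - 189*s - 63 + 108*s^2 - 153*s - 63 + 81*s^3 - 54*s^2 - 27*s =8*l^3 + 145*l^2 + 11*l + 81*s^3 + s^2*(54 - 198*l) + s*(-51*l^2 + 345*l - 369) - 126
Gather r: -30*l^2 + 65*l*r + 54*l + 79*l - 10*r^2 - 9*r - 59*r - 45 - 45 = -30*l^2 + 133*l - 10*r^2 + r*(65*l - 68) - 90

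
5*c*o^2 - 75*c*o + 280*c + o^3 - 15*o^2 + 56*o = (5*c + o)*(o - 8)*(o - 7)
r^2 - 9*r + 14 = (r - 7)*(r - 2)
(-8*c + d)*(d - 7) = -8*c*d + 56*c + d^2 - 7*d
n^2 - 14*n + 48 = (n - 8)*(n - 6)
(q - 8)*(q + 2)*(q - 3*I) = q^3 - 6*q^2 - 3*I*q^2 - 16*q + 18*I*q + 48*I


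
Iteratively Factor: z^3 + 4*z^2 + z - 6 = (z + 2)*(z^2 + 2*z - 3) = (z - 1)*(z + 2)*(z + 3)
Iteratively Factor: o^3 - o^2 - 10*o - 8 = (o + 2)*(o^2 - 3*o - 4) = (o + 1)*(o + 2)*(o - 4)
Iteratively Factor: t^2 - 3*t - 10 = (t + 2)*(t - 5)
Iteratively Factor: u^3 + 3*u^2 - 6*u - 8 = (u + 4)*(u^2 - u - 2) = (u + 1)*(u + 4)*(u - 2)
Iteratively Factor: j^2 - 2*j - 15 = (j - 5)*(j + 3)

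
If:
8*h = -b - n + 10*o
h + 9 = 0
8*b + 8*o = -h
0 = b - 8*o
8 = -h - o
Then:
No Solution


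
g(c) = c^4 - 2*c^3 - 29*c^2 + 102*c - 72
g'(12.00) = 5454.00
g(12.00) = 14256.00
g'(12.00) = 5454.00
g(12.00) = 14256.00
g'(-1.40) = 160.46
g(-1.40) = -262.31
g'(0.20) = 90.19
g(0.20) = -52.77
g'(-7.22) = -1297.48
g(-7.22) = 1149.94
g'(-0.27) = 117.14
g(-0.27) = -101.61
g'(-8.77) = -2548.92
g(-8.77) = 4067.63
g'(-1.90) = 163.10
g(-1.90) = -343.74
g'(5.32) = 225.90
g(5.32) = 149.76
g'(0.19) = 90.79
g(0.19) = -53.68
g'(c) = 4*c^3 - 6*c^2 - 58*c + 102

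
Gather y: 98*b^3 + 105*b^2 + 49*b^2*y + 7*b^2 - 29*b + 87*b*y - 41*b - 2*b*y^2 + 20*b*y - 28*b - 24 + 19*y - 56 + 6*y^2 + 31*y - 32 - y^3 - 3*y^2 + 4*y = 98*b^3 + 112*b^2 - 98*b - y^3 + y^2*(3 - 2*b) + y*(49*b^2 + 107*b + 54) - 112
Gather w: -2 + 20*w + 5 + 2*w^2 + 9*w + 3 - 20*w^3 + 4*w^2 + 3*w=-20*w^3 + 6*w^2 + 32*w + 6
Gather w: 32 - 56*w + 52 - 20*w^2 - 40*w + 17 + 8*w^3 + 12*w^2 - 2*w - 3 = 8*w^3 - 8*w^2 - 98*w + 98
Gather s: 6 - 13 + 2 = -5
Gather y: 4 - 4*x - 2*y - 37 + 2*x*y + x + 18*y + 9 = -3*x + y*(2*x + 16) - 24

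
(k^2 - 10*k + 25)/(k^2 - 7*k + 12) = (k^2 - 10*k + 25)/(k^2 - 7*k + 12)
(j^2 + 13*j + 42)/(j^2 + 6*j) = (j + 7)/j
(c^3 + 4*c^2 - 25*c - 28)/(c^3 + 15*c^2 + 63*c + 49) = (c - 4)/(c + 7)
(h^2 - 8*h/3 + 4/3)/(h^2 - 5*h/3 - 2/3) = (3*h - 2)/(3*h + 1)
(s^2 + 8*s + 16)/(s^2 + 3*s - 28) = (s^2 + 8*s + 16)/(s^2 + 3*s - 28)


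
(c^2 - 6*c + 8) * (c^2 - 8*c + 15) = c^4 - 14*c^3 + 71*c^2 - 154*c + 120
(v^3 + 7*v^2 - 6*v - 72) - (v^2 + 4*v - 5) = v^3 + 6*v^2 - 10*v - 67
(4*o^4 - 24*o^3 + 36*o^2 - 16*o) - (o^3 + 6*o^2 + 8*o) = 4*o^4 - 25*o^3 + 30*o^2 - 24*o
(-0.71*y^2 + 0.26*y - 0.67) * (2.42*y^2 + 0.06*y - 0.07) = -1.7182*y^4 + 0.5866*y^3 - 1.5561*y^2 - 0.0584*y + 0.0469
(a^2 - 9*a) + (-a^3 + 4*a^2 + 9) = -a^3 + 5*a^2 - 9*a + 9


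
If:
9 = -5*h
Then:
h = -9/5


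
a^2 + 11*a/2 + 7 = (a + 2)*(a + 7/2)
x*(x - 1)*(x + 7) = x^3 + 6*x^2 - 7*x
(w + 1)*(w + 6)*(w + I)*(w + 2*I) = w^4 + 7*w^3 + 3*I*w^3 + 4*w^2 + 21*I*w^2 - 14*w + 18*I*w - 12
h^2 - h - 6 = (h - 3)*(h + 2)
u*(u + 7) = u^2 + 7*u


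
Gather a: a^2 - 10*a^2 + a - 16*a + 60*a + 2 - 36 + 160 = -9*a^2 + 45*a + 126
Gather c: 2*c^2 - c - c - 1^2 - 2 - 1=2*c^2 - 2*c - 4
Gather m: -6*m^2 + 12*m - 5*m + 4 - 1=-6*m^2 + 7*m + 3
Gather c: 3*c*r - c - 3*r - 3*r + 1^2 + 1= c*(3*r - 1) - 6*r + 2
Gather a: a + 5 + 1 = a + 6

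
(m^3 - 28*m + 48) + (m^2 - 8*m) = m^3 + m^2 - 36*m + 48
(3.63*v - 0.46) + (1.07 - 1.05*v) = 2.58*v + 0.61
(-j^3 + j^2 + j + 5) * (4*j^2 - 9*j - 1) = -4*j^5 + 13*j^4 - 4*j^3 + 10*j^2 - 46*j - 5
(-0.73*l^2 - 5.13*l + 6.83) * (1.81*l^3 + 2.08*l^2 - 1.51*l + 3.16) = -1.3213*l^5 - 10.8037*l^4 + 2.7942*l^3 + 19.6459*l^2 - 26.5241*l + 21.5828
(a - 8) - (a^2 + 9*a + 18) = -a^2 - 8*a - 26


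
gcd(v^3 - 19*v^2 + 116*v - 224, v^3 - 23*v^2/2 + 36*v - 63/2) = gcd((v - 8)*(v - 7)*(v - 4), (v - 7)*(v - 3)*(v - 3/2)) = v - 7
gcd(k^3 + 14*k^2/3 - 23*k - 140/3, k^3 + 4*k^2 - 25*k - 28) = k^2 + 3*k - 28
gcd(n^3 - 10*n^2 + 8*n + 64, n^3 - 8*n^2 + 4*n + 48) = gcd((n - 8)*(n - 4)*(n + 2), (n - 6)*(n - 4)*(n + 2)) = n^2 - 2*n - 8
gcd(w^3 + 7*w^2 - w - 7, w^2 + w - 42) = w + 7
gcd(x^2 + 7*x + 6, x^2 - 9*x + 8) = 1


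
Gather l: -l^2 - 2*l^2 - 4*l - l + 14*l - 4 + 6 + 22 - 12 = -3*l^2 + 9*l + 12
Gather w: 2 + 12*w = 12*w + 2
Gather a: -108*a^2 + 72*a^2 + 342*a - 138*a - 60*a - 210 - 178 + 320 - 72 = -36*a^2 + 144*a - 140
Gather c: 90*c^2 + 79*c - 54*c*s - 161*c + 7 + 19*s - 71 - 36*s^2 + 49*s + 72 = 90*c^2 + c*(-54*s - 82) - 36*s^2 + 68*s + 8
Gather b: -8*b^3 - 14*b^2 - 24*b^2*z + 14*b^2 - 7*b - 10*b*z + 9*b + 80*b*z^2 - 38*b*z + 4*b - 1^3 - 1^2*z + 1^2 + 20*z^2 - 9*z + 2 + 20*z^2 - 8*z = -8*b^3 - 24*b^2*z + b*(80*z^2 - 48*z + 6) + 40*z^2 - 18*z + 2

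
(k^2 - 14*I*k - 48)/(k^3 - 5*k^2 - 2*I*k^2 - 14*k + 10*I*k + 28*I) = (k^2 - 14*I*k - 48)/(k^3 + k^2*(-5 - 2*I) + k*(-14 + 10*I) + 28*I)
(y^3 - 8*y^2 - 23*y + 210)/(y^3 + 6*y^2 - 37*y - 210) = (y - 7)/(y + 7)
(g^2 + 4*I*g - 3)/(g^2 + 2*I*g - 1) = (g + 3*I)/(g + I)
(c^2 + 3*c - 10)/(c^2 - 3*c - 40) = (c - 2)/(c - 8)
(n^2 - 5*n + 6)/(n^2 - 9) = (n - 2)/(n + 3)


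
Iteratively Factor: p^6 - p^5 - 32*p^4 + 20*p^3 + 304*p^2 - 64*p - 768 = (p - 4)*(p^5 + 3*p^4 - 20*p^3 - 60*p^2 + 64*p + 192) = (p - 4)*(p + 2)*(p^4 + p^3 - 22*p^2 - 16*p + 96) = (p - 4)*(p - 2)*(p + 2)*(p^3 + 3*p^2 - 16*p - 48) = (p - 4)*(p - 2)*(p + 2)*(p + 3)*(p^2 - 16) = (p - 4)^2*(p - 2)*(p + 2)*(p + 3)*(p + 4)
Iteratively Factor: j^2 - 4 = (j - 2)*(j + 2)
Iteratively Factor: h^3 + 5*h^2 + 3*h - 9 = (h - 1)*(h^2 + 6*h + 9) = (h - 1)*(h + 3)*(h + 3)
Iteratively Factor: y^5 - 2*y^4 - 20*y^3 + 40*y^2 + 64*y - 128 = (y + 4)*(y^4 - 6*y^3 + 4*y^2 + 24*y - 32) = (y - 2)*(y + 4)*(y^3 - 4*y^2 - 4*y + 16) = (y - 2)*(y + 2)*(y + 4)*(y^2 - 6*y + 8) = (y - 4)*(y - 2)*(y + 2)*(y + 4)*(y - 2)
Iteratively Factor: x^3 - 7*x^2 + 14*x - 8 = (x - 1)*(x^2 - 6*x + 8) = (x - 2)*(x - 1)*(x - 4)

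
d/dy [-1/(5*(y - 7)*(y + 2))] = (2*y - 5)/(5*(y - 7)^2*(y + 2)^2)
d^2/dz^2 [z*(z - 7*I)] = 2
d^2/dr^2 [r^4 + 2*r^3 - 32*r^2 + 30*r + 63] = 12*r^2 + 12*r - 64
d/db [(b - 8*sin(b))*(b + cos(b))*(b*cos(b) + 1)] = -(b - 8*sin(b))*(b + cos(b))*(b*sin(b) - cos(b)) - (b - 8*sin(b))*(b*cos(b) + 1)*(sin(b) - 1) - (b + cos(b))*(b*cos(b) + 1)*(8*cos(b) - 1)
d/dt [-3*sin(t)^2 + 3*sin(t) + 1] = -3*sin(2*t) + 3*cos(t)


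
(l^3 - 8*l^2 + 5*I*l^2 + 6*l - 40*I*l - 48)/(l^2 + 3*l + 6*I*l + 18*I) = (l^2 - l*(8 + I) + 8*I)/(l + 3)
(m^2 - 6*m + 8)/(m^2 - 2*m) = (m - 4)/m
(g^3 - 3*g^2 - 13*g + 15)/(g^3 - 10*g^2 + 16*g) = (g^3 - 3*g^2 - 13*g + 15)/(g*(g^2 - 10*g + 16))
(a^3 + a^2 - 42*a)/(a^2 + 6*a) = (a^2 + a - 42)/(a + 6)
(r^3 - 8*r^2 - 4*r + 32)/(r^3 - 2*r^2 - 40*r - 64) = (r - 2)/(r + 4)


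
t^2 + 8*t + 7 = (t + 1)*(t + 7)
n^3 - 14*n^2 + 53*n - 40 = (n - 8)*(n - 5)*(n - 1)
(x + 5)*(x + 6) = x^2 + 11*x + 30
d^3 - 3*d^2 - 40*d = d*(d - 8)*(d + 5)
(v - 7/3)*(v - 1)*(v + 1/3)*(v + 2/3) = v^4 - 7*v^3/3 - 7*v^2/9 + 43*v/27 + 14/27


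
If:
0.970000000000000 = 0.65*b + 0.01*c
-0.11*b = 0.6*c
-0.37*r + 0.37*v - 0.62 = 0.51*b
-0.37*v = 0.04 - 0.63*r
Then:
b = 1.50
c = -0.27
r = 5.47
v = 9.21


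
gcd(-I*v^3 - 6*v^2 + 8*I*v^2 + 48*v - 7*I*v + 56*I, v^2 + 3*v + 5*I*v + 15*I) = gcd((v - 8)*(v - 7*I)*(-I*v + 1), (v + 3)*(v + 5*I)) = 1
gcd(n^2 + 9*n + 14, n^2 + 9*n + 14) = n^2 + 9*n + 14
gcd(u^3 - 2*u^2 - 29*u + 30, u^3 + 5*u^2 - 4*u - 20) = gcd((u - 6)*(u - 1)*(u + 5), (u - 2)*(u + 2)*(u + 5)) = u + 5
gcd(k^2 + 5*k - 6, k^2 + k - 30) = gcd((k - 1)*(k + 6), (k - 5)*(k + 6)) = k + 6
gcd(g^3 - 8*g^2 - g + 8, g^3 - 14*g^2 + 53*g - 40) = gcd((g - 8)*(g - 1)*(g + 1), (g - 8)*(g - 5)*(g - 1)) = g^2 - 9*g + 8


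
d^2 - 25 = (d - 5)*(d + 5)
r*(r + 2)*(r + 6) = r^3 + 8*r^2 + 12*r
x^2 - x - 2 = (x - 2)*(x + 1)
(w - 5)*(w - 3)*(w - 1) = w^3 - 9*w^2 + 23*w - 15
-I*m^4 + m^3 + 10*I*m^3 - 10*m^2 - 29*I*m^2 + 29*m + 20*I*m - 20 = (m - 5)*(m - 4)*(m + I)*(-I*m + I)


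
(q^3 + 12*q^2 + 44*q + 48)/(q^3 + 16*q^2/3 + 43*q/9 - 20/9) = 9*(q^2 + 8*q + 12)/(9*q^2 + 12*q - 5)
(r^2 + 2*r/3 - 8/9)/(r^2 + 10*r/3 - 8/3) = (r + 4/3)/(r + 4)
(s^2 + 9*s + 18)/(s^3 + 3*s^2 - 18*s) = (s + 3)/(s*(s - 3))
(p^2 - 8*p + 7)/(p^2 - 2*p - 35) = (p - 1)/(p + 5)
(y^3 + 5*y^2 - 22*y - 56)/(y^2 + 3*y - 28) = y + 2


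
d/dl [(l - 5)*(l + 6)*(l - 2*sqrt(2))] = 3*l^2 - 4*sqrt(2)*l + 2*l - 30 - 2*sqrt(2)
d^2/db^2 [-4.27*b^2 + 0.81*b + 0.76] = -8.54000000000000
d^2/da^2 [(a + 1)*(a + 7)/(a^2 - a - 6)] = 2*(9*a^3 + 39*a^2 + 123*a + 37)/(a^6 - 3*a^5 - 15*a^4 + 35*a^3 + 90*a^2 - 108*a - 216)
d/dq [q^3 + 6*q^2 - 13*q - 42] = 3*q^2 + 12*q - 13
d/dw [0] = 0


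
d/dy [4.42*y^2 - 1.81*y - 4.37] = 8.84*y - 1.81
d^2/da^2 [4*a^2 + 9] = 8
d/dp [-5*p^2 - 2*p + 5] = -10*p - 2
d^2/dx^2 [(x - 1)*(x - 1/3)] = 2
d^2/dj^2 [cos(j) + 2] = -cos(j)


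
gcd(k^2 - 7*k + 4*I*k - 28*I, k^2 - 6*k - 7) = k - 7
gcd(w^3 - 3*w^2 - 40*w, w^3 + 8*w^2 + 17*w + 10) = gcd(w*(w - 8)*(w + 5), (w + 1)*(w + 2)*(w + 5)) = w + 5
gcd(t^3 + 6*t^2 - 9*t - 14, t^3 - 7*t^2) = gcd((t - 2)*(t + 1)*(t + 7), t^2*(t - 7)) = 1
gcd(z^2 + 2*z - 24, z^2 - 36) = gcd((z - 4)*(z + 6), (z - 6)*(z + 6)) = z + 6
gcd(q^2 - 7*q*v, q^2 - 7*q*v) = q^2 - 7*q*v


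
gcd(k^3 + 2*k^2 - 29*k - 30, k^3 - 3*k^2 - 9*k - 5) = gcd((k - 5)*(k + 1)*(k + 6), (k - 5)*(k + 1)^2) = k^2 - 4*k - 5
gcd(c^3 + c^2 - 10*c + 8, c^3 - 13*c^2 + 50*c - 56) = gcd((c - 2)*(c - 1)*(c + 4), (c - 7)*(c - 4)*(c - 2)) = c - 2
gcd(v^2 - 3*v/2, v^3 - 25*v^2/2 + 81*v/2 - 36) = v - 3/2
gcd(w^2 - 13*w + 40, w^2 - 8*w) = w - 8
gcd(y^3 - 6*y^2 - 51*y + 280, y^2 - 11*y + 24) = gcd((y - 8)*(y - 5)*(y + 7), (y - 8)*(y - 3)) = y - 8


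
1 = 1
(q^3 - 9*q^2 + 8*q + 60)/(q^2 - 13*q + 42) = (q^2 - 3*q - 10)/(q - 7)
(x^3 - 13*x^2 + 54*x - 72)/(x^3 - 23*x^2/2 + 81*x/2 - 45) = 2*(x - 4)/(2*x - 5)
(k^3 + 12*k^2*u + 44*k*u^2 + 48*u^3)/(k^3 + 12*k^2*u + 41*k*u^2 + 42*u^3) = (k^2 + 10*k*u + 24*u^2)/(k^2 + 10*k*u + 21*u^2)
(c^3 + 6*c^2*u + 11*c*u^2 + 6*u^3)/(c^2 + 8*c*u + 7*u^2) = (c^2 + 5*c*u + 6*u^2)/(c + 7*u)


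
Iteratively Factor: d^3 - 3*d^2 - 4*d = (d)*(d^2 - 3*d - 4) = d*(d - 4)*(d + 1)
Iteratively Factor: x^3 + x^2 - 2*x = (x)*(x^2 + x - 2) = x*(x - 1)*(x + 2)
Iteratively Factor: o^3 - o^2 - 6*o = (o)*(o^2 - o - 6) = o*(o - 3)*(o + 2)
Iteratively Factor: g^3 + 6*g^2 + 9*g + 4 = (g + 1)*(g^2 + 5*g + 4) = (g + 1)*(g + 4)*(g + 1)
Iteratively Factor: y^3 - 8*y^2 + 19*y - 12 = (y - 3)*(y^2 - 5*y + 4) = (y - 4)*(y - 3)*(y - 1)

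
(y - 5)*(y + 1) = y^2 - 4*y - 5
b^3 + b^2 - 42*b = b*(b - 6)*(b + 7)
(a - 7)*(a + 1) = a^2 - 6*a - 7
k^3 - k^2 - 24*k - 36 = (k - 6)*(k + 2)*(k + 3)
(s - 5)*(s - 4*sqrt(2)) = s^2 - 4*sqrt(2)*s - 5*s + 20*sqrt(2)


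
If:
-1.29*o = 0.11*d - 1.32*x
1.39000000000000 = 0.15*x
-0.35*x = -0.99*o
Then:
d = 72.78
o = 3.28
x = 9.27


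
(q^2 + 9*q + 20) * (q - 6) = q^3 + 3*q^2 - 34*q - 120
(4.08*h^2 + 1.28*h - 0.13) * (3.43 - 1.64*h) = -6.6912*h^3 + 11.8952*h^2 + 4.6036*h - 0.4459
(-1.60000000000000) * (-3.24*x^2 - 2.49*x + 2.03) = 5.184*x^2 + 3.984*x - 3.248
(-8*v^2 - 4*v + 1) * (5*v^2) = -40*v^4 - 20*v^3 + 5*v^2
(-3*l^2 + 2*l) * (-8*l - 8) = 24*l^3 + 8*l^2 - 16*l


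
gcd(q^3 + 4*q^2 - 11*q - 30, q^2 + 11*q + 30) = q + 5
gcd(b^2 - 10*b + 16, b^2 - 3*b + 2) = b - 2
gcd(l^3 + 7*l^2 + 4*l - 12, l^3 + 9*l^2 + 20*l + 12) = l^2 + 8*l + 12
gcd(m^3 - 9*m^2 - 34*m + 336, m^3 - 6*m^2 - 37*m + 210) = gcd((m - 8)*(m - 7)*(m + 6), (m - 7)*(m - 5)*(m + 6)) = m^2 - m - 42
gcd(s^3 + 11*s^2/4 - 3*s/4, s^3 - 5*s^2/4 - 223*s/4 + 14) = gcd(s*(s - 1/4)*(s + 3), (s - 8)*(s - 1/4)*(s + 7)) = s - 1/4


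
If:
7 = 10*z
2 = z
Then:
No Solution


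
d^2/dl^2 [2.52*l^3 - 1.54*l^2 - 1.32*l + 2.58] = 15.12*l - 3.08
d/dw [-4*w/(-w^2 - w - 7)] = 4*(7 - w^2)/(w^4 + 2*w^3 + 15*w^2 + 14*w + 49)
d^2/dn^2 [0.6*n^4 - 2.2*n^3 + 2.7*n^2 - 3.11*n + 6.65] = 7.2*n^2 - 13.2*n + 5.4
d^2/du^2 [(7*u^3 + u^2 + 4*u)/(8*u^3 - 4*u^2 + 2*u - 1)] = 2*(288*u^6 + 432*u^5 - 96*u^4 + 64*u^3 + 138*u^2 - 27*u + 9)/(512*u^9 - 768*u^8 + 768*u^7 - 640*u^6 + 384*u^5 - 192*u^4 + 80*u^3 - 24*u^2 + 6*u - 1)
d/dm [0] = 0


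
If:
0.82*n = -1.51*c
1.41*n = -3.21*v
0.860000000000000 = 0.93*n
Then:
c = -0.50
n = 0.92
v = -0.41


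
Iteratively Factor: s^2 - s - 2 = (s - 2)*(s + 1)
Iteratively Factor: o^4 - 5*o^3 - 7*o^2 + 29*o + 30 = (o - 3)*(o^3 - 2*o^2 - 13*o - 10) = (o - 3)*(o + 1)*(o^2 - 3*o - 10) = (o - 5)*(o - 3)*(o + 1)*(o + 2)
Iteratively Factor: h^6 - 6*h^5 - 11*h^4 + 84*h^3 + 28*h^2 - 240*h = (h)*(h^5 - 6*h^4 - 11*h^3 + 84*h^2 + 28*h - 240) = h*(h - 4)*(h^4 - 2*h^3 - 19*h^2 + 8*h + 60) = h*(h - 5)*(h - 4)*(h^3 + 3*h^2 - 4*h - 12) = h*(h - 5)*(h - 4)*(h + 3)*(h^2 - 4) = h*(h - 5)*(h - 4)*(h - 2)*(h + 3)*(h + 2)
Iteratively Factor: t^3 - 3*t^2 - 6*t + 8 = (t - 1)*(t^2 - 2*t - 8) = (t - 4)*(t - 1)*(t + 2)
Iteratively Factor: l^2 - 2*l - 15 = (l - 5)*(l + 3)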